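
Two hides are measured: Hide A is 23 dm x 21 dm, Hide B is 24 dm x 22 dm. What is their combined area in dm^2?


1011 dm^2

Hide A area = 23 x 21 = 483 dm^2
Hide B area = 24 x 22 = 528 dm^2
Total = 483 + 528 = 1011 dm^2


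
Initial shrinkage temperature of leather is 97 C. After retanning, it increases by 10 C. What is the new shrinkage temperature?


New Ts = 97 + 10 = 107 C


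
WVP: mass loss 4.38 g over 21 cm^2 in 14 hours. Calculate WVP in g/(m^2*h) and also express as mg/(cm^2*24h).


WVP = 4.38 / (21 x 14) x 10000 = 148.98 g/(m^2*h)
Mass loss in mg = 4.38 x 1000 = 4380 mg
Per cm^2 per 24h in mg: 4380 x 24 / (21 x 14) = 105120 / 294 = 357.55 mg/(cm^2*24h)


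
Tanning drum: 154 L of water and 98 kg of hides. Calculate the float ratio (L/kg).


1.6


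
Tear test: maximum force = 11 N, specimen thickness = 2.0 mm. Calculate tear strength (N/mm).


5.5 N/mm

Tear strength = force / thickness
Tear = 11 / 2.0 = 5.5 N/mm


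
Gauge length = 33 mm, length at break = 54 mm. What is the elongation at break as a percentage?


63.6%

Extension = 54 - 33 = 21 mm
Elongation = 21 / 33 x 100 = 63.6%


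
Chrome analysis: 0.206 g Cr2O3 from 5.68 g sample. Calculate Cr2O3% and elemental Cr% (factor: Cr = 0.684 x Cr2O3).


Cr2O3% = 0.206 / 5.68 x 100 = 3.63%
Cr% = 3.63 x 0.684 = 2.48%


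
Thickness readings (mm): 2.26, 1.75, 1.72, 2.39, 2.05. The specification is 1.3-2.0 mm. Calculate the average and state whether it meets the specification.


Sum = 10.17
Average = 10.17 / 5 = 2.03 mm
Specification range: 1.3 to 2.0 mm
Within spec: No


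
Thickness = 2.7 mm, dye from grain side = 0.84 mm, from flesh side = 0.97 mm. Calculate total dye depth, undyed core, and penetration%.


Total dyed = 0.84 + 0.97 = 1.81 mm
Undyed core = 2.7 - 1.81 = 0.89 mm
Penetration = 1.81 / 2.7 x 100 = 67.0%


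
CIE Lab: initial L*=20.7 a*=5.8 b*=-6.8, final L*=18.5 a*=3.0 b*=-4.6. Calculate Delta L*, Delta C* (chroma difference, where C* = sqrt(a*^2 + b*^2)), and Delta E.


Delta L* = 18.5 - 20.7 = -2.2
C1* = sqrt((5.8)^2 + (-6.8)^2) = 8.938
C2* = sqrt((3.0)^2 + (-4.6)^2) = 5.492
Delta C* = 5.492 - 8.938 = -3.45
Delta E = sqrt((-2.2)^2 + (-2.8)^2 + (2.2)^2) = 4.19


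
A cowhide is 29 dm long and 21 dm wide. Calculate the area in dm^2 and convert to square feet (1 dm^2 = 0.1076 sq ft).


Area = 29 x 21 = 609 dm^2
Conversion: 609 x 0.1076 = 65.53 sq ft


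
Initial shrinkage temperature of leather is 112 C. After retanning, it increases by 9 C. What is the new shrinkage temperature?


New Ts = 112 + 9 = 121 C


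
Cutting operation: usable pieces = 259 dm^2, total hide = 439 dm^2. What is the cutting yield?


59.0%


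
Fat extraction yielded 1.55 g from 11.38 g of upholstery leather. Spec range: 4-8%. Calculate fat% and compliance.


Fat% = 1.55 / 11.38 x 100 = 13.6%
Spec range: 4-8%
Compliant: No


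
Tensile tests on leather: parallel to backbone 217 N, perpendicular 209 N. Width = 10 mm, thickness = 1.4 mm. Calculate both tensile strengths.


Parallel = 15.50 N/mm^2
Perpendicular = 14.93 N/mm^2

Area = 10 x 1.4 = 14.0 mm^2
TS (parallel) = 217 / 14.0 = 15.50 N/mm^2
TS (perpendicular) = 209 / 14.0 = 14.93 N/mm^2


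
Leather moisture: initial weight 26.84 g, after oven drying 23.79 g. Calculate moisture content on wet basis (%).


11.4%


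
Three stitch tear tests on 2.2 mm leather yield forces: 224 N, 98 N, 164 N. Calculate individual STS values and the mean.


STS1 = 101.8 N/mm
STS2 = 44.5 N/mm
STS3 = 74.5 N/mm
Mean = 73.6 N/mm


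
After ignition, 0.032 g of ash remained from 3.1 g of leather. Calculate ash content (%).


Ash% = 0.032 / 3.1 x 100
Ash% = 1.03%


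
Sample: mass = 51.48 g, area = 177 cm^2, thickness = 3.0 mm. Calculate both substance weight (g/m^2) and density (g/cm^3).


Substance weight = 2908.5 g/m^2
Density = 0.969 g/cm^3


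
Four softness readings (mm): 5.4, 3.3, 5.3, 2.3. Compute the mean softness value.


Sum = 5.4 + 3.3 + 5.3 + 2.3
Mean = 16.3 / 4 = 4.08 mm


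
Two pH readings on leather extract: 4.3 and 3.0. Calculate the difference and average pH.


Difference = |4.3 - 3.0| = 1.3
Average = (4.3 + 3.0) / 2 = 3.65


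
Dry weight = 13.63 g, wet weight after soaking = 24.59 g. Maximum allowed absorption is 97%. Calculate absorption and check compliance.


Absorption = 80.4%
Compliant: Yes


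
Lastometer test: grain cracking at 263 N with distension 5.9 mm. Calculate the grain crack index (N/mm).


Grain crack index = force / distension
Index = 263 / 5.9 = 44.6 N/mm


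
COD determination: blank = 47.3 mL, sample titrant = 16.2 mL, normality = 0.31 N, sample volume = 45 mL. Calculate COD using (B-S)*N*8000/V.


COD = (47.3 - 16.2) x 0.31 x 8000 / 45
COD = 31.1 x 0.31 x 8000 / 45
COD = 1714.0 mg/L


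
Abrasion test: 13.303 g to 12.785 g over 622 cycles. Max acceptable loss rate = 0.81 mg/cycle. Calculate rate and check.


Rate = 0.833 mg/cycle
Passes: No

Loss = 13.303 - 12.785 = 0.518 g
Rate = 0.518 g / 622 cycles x 1000 = 0.833 mg/cycle
Max = 0.81 mg/cycle
Passes: No


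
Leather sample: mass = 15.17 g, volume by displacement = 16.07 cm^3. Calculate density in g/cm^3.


0.944 g/cm^3


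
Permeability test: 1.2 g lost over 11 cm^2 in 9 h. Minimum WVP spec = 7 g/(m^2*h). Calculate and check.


WVP = 121.21 g/(m^2*h)
Meets specification: Yes


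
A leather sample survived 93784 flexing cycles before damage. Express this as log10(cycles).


4.97


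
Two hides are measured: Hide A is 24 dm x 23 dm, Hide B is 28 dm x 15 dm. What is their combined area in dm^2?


Hide A area = 24 x 23 = 552 dm^2
Hide B area = 28 x 15 = 420 dm^2
Total = 552 + 420 = 972 dm^2


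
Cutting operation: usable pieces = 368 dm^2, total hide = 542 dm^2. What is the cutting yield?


Yield = usable / total x 100
Yield = 368 / 542 x 100 = 67.9%


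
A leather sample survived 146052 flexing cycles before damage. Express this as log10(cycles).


log10(146052) = 5.16


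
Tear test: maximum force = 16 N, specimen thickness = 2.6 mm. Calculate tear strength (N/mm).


Tear strength = force / thickness
Tear = 16 / 2.6 = 6.2 N/mm


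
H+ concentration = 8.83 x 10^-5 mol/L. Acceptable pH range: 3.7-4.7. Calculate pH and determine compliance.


pH = -log10(8.83 x 10^-5) = 4.05
Range: 3.7 to 4.7
Compliant: Yes


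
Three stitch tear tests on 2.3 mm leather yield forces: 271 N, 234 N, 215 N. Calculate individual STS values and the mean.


STS1 = 271 / 2.3 = 117.8 N/mm
STS2 = 234 / 2.3 = 101.7 N/mm
STS3 = 215 / 2.3 = 93.5 N/mm
Mean = (117.8 + 101.7 + 93.5) / 3 = 104.3 N/mm


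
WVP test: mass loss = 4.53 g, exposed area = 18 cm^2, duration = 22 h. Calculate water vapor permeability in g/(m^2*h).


114.39 g/(m^2*h)

WVP = mass_loss / (area x time) x 10000
WVP = 4.53 / (18 x 22) x 10000
WVP = 4.53 / 396 x 10000 = 114.39 g/(m^2*h)


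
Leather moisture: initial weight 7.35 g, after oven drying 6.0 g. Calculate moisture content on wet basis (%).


Moisture = 7.35 - 6.0 = 1.35 g
MC = 1.35 / 7.35 x 100 = 18.4%


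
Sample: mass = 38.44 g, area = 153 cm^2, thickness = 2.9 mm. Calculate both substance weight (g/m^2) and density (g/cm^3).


Substance weight = 2512.4 g/m^2
Density = 0.866 g/cm^3


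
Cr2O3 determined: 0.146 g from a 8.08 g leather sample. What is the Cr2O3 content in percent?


1.81%

Cr2O3% = 0.146 / 8.08 x 100
Cr2O3% = 1.81%


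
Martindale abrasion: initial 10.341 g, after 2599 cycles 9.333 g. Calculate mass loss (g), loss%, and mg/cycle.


Mass loss = 1.008 g
Loss = 9.75%
Rate = 0.388 mg/cycle

Loss = 10.341 - 9.333 = 1.008 g
Loss% = 1.008 / 10.341 x 100 = 9.75%
Rate = 1.008 / 2599 x 1000 = 0.388 mg/cycle


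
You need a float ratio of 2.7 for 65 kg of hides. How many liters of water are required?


Water = hide weight x target ratio
Water = 65 x 2.7 = 175.5 L


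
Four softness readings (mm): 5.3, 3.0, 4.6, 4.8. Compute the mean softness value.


Sum = 5.3 + 3.0 + 4.6 + 4.8
Mean = 17.7 / 4 = 4.43 mm


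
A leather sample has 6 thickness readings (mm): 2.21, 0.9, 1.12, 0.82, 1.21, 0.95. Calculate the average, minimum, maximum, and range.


Sum = 7.21
Average = 7.21 / 6 = 1.20 mm
Minimum = 0.82 mm
Maximum = 2.21 mm
Range = 2.21 - 0.82 = 1.39 mm


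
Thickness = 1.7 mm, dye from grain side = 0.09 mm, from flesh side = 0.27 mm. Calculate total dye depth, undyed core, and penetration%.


Total dyed = 0.09 + 0.27 = 0.36 mm
Undyed core = 1.7 - 0.36 = 1.34 mm
Penetration = 0.36 / 1.7 x 100 = 21.2%


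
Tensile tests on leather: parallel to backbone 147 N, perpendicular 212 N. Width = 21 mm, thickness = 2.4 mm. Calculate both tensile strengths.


Parallel = 2.92 N/mm^2
Perpendicular = 4.21 N/mm^2

Area = 21 x 2.4 = 50.4 mm^2
TS (parallel) = 147 / 50.4 = 2.92 N/mm^2
TS (perpendicular) = 212 / 50.4 = 4.21 N/mm^2


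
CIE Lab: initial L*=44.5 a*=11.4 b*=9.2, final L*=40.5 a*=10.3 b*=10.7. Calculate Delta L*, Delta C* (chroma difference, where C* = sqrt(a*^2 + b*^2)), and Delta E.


Delta L* = 40.5 - 44.5 = -4.0
C1* = sqrt((11.4)^2 + (9.2)^2) = 14.649
C2* = sqrt((10.3)^2 + (10.7)^2) = 14.852
Delta C* = 14.852 - 14.649 = 0.20
Delta E = sqrt((-4.0)^2 + (-1.1)^2 + (1.5)^2) = 4.41


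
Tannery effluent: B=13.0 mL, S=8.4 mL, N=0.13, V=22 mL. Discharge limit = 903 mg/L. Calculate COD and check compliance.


COD = 217.5 mg/L
Compliant: Yes

COD = (13.0 - 8.4) x 0.13 x 8000 / 22 = 217.5 mg/L
Limit: 903 mg/L
Compliant: Yes


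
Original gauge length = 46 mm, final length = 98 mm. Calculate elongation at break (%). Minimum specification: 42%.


Elongation = 113.0%
Meets spec: Yes

Extension = 98 - 46 = 52 mm
Elongation = 52 / 46 x 100 = 113.0%
Minimum required: 42%
Meets specification: Yes


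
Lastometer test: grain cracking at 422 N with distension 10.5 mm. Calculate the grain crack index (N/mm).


40.2 N/mm

Grain crack index = force / distension
Index = 422 / 10.5 = 40.2 N/mm


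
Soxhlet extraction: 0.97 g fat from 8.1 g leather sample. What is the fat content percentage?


12.0%

Fat content = 0.97 / 8.1 x 100
Fat = 12.0%


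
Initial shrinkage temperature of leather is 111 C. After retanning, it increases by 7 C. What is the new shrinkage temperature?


New Ts = 111 + 7 = 118 C


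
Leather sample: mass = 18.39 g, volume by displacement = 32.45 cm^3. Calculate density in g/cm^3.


Density = mass / volume
Density = 18.39 / 32.45 = 0.567 g/cm^3


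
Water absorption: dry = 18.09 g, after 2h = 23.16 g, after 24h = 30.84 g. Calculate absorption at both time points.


WA (2h) = (23.16 - 18.09) / 18.09 x 100 = 28.0%
WA (24h) = (30.84 - 18.09) / 18.09 x 100 = 70.5%


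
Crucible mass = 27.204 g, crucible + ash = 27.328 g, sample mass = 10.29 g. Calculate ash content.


Ash mass = 0.124 g
Ash content = 1.21%

Ash mass = 27.328 - 27.204 = 0.124 g
Ash% = 0.124 / 10.29 x 100 = 1.21%


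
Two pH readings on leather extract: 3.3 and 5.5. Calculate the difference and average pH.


Difference = 2.2
Average pH = 4.40


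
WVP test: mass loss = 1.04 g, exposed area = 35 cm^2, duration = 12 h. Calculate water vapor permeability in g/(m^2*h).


24.76 g/(m^2*h)

WVP = mass_loss / (area x time) x 10000
WVP = 1.04 / (35 x 12) x 10000
WVP = 1.04 / 420 x 10000 = 24.76 g/(m^2*h)


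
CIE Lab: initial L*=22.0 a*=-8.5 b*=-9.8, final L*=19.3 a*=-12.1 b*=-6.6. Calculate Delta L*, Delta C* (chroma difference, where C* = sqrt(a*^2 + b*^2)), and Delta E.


Delta L* = -2.7
Delta C* = 0.81
Delta E = 5.52

Delta L* = 19.3 - 22.0 = -2.7
C1* = sqrt((-8.5)^2 + (-9.8)^2) = 12.973
C2* = sqrt((-12.1)^2 + (-6.6)^2) = 13.783
Delta C* = 13.783 - 12.973 = 0.81
Delta E = sqrt((-2.7)^2 + (-3.6)^2 + (3.2)^2) = 5.52


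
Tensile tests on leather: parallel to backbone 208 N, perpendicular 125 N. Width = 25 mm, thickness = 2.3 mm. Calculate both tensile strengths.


Parallel = 3.62 N/mm^2
Perpendicular = 2.17 N/mm^2

Area = 25 x 2.3 = 57.5 mm^2
TS (parallel) = 208 / 57.5 = 3.62 N/mm^2
TS (perpendicular) = 125 / 57.5 = 2.17 N/mm^2


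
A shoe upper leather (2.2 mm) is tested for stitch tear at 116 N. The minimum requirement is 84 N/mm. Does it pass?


STS = 116 / 2.2 = 52.7 N/mm
Minimum required: 84 N/mm
Passes: No


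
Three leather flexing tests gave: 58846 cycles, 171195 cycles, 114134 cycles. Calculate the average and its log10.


Average = 114725 cycles
log10 = 5.06

Average = (58846 + 171195 + 114134) / 3 = 114725 cycles
log10(114725) = 5.06


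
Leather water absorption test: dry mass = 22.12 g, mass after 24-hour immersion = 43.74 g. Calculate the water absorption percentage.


97.7%


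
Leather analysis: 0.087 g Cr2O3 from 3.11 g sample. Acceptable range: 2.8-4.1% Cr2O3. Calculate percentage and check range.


Cr2O3 = 2.80%
Within range: Yes


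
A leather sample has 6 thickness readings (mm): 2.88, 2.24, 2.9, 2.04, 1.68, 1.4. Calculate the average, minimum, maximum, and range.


Sum = 13.14
Average = 13.14 / 6 = 2.19 mm
Minimum = 1.4 mm
Maximum = 2.9 mm
Range = 2.9 - 1.4 = 1.50 mm


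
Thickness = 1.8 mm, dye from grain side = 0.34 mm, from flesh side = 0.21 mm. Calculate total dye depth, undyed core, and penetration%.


Total dyed = 0.34 + 0.21 = 0.55 mm
Undyed core = 1.8 - 0.55 = 1.25 mm
Penetration = 0.55 / 1.8 x 100 = 30.6%


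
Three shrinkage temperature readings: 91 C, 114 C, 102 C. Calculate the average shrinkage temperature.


102.3 C


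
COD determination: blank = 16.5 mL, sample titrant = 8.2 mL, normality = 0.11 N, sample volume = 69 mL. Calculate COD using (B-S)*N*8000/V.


COD = (16.5 - 8.2) x 0.11 x 8000 / 69
COD = 8.3 x 0.11 x 8000 / 69
COD = 105.9 mg/L


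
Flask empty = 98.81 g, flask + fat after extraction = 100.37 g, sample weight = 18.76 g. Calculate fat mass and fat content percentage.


Fat mass = 100.37 - 98.81 = 1.56 g
Fat% = 1.56 / 18.76 x 100 = 8.3%


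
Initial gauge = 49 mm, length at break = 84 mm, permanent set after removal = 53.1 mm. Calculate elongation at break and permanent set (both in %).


Elongation at break = 71.4%
Permanent set = 8.4%


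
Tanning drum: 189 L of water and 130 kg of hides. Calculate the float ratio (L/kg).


1.5


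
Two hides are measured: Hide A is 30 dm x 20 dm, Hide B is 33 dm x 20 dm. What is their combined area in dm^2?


Hide A area = 30 x 20 = 600 dm^2
Hide B area = 33 x 20 = 660 dm^2
Total = 600 + 660 = 1260 dm^2


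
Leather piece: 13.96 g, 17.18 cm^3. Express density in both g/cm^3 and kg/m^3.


0.813 g/cm^3
813 kg/m^3

Density = 13.96 / 17.18 = 0.813 g/cm^3
Convert: 0.813 x 1000 = 813 kg/m^3


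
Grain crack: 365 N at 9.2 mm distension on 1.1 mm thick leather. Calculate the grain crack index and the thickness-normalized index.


Crack index = 39.7 N/mm
Normalized index = 36.1 N/mm per mm


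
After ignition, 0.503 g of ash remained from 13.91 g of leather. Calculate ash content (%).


Ash% = 0.503 / 13.91 x 100
Ash% = 3.62%


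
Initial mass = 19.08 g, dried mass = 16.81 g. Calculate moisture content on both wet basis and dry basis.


Moisture lost = 19.08 - 16.81 = 2.27 g
Wet basis MC = 2.27 / 19.08 x 100 = 11.9%
Dry basis MC = 2.27 / 16.81 x 100 = 13.5%


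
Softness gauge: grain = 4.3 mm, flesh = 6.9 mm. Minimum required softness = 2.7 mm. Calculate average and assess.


Average = (4.3 + 6.9) / 2 = 5.60 mm
Minimum = 2.7 mm
Meets requirement: Yes


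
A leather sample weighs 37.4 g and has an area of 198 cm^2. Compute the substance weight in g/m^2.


Substance weight = mass / area x 10000
SW = 37.4 / 198 x 10000
SW = 1888.9 g/m^2


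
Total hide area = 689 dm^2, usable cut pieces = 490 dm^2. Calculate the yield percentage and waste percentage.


Yield = 71.1%
Waste = 28.9%


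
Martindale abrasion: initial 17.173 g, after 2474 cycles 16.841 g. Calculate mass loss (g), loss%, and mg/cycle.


Mass loss = 0.332 g
Loss = 1.93%
Rate = 0.134 mg/cycle


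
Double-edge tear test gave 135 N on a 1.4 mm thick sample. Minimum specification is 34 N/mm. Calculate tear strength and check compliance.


Tear strength = 135 / 1.4 = 96.4 N/mm
Required minimum = 34 N/mm
Compliant: Yes


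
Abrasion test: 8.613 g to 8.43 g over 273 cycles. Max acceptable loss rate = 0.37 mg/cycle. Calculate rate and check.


Rate = 0.670 mg/cycle
Passes: No


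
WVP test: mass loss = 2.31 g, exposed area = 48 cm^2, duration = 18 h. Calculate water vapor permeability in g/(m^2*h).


WVP = mass_loss / (area x time) x 10000
WVP = 2.31 / (48 x 18) x 10000
WVP = 2.31 / 864 x 10000 = 26.74 g/(m^2*h)


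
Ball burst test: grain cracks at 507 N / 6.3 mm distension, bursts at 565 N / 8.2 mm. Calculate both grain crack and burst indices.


Crack index = 80.5 N/mm
Burst index = 68.9 N/mm


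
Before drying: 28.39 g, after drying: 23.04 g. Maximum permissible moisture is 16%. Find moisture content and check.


MC = (28.39 - 23.04) / 28.39 x 100 = 18.8%
Maximum: 16%
Acceptable: No


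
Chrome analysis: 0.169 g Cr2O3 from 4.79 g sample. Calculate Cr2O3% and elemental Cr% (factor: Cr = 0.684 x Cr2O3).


Cr2O3% = 0.169 / 4.79 x 100 = 3.53%
Cr% = 3.53 x 0.684 = 2.41%


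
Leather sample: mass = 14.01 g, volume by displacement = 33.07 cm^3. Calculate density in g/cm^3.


Density = mass / volume
Density = 14.01 / 33.07 = 0.424 g/cm^3


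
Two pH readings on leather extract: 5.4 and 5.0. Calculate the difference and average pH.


Difference = |5.4 - 5.0| = 0.4
Average = (5.4 + 5.0) / 2 = 5.20


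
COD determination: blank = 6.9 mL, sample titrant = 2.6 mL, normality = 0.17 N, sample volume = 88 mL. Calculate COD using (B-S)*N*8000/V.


COD = (6.9 - 2.6) x 0.17 x 8000 / 88
COD = 4.3 x 0.17 x 8000 / 88
COD = 66.5 mg/L


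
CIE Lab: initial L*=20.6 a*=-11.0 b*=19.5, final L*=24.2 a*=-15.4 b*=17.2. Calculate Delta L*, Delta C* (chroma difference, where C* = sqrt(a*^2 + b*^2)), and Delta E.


Delta L* = 24.2 - 20.6 = 3.6
C1* = sqrt((-11.0)^2 + (19.5)^2) = 22.389
C2* = sqrt((-15.4)^2 + (17.2)^2) = 23.087
Delta C* = 23.087 - 22.389 = 0.70
Delta E = sqrt((3.6)^2 + (-4.4)^2 + (-2.3)^2) = 6.13


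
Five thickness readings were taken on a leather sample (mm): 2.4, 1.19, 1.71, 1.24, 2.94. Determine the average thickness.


1.90 mm

Sum = 2.4 + 1.19 + 1.71 + 1.24 + 2.94 = 9.48
Average = 9.48 / 5 = 1.90 mm


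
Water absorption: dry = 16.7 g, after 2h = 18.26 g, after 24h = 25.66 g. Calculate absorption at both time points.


WA (2h) = (18.26 - 16.7) / 16.7 x 100 = 9.3%
WA (24h) = (25.66 - 16.7) / 16.7 x 100 = 53.7%


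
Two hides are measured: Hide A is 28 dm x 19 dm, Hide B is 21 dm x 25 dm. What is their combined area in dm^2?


Hide A area = 28 x 19 = 532 dm^2
Hide B area = 21 x 25 = 525 dm^2
Total = 532 + 525 = 1057 dm^2


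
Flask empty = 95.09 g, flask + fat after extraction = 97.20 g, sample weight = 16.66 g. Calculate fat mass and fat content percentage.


Fat mass = 97.20 - 95.09 = 2.11 g
Fat% = 2.11 / 16.66 x 100 = 12.7%


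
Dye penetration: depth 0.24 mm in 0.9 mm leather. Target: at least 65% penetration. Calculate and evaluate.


Penetration = 26.7%
Meets target: No

Penetration = 0.24 / 0.9 x 100 = 26.7%
Target: 65%
Meets target: No


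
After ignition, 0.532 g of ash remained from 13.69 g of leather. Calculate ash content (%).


3.89%


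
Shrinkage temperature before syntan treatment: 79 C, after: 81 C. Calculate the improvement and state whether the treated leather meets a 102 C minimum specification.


Improvement = 2 C
Meets 102 C spec: No


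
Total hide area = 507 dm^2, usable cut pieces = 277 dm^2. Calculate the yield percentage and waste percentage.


Yield = 54.6%
Waste = 45.4%

Yield = 277 / 507 x 100 = 54.6%
Waste = 507 - 277 = 230 dm^2
Waste% = 100 - 54.6 = 45.4%


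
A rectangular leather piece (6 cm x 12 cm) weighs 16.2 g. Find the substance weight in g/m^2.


2250.0 g/m^2


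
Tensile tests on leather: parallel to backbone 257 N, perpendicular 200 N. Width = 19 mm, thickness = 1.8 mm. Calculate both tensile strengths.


Parallel = 7.51 N/mm^2
Perpendicular = 5.85 N/mm^2


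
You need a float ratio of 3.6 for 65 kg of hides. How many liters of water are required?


Water = hide weight x target ratio
Water = 65 x 3.6 = 234.0 L


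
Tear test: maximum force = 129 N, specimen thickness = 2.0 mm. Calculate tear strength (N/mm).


Tear strength = force / thickness
Tear = 129 / 2.0 = 64.5 N/mm


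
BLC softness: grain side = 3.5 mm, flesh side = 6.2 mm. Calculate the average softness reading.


4.85 mm


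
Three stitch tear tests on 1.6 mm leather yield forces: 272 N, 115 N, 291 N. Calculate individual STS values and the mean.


STS1 = 272 / 1.6 = 170.0 N/mm
STS2 = 115 / 1.6 = 71.9 N/mm
STS3 = 291 / 1.6 = 181.9 N/mm
Mean = (170.0 + 71.9 + 181.9) / 3 = 141.3 N/mm


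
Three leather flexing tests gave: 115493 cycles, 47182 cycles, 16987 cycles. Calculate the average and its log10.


Average = (115493 + 47182 + 16987) / 3 = 59887 cycles
log10(59887) = 4.78


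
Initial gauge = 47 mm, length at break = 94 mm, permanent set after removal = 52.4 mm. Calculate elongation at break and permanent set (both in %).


Elongation at break = (94 - 47) / 47 x 100 = 100.0%
Permanent set = (52.4 - 47) / 47 x 100 = 11.5%


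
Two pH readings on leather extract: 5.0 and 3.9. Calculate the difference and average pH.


Difference = |5.0 - 3.9| = 1.1
Average = (5.0 + 3.9) / 2 = 4.45


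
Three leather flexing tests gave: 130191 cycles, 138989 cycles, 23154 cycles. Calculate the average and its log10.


Average = 97445 cycles
log10 = 4.99


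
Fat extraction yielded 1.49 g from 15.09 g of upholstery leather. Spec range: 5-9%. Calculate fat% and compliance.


Fat content = 9.9%
Compliant: No

Fat% = 1.49 / 15.09 x 100 = 9.9%
Spec range: 5-9%
Compliant: No


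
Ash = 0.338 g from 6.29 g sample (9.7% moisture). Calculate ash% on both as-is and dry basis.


As-is ash = 5.37%
Dry-basis ash = 5.95%

As-is ash% = 0.338 / 6.29 x 100 = 5.37%
Dry mass = 6.29 x (100 - 9.7) / 100 = 5.67987 g
Dry-basis ash% = 0.338 / 5.67987 x 100 = 5.95%


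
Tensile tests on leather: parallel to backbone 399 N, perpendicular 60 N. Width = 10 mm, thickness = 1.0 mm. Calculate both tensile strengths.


Parallel = 39.90 N/mm^2
Perpendicular = 6.00 N/mm^2


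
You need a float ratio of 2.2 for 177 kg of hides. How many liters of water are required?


Water = hide weight x target ratio
Water = 177 x 2.2 = 389.4 L


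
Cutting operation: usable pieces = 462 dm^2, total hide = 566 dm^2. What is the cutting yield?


Yield = usable / total x 100
Yield = 462 / 566 x 100 = 81.6%


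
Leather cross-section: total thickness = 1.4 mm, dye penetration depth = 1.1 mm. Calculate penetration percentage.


Penetration% = 1.1 / 1.4 x 100
Penetration = 78.6%


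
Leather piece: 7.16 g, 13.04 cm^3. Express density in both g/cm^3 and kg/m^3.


Density = 7.16 / 13.04 = 0.549 g/cm^3
Convert: 0.549 x 1000 = 549 kg/m^3


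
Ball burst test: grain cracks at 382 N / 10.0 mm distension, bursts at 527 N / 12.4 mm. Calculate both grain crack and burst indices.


Crack index = 382 / 10.0 = 38.2 N/mm
Burst index = 527 / 12.4 = 42.5 N/mm


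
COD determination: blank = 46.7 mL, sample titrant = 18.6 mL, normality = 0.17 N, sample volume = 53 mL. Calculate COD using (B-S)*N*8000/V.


721.1 mg/L

COD = (46.7 - 18.6) x 0.17 x 8000 / 53
COD = 28.1 x 0.17 x 8000 / 53
COD = 721.1 mg/L


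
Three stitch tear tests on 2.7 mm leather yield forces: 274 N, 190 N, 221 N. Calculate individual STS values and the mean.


STS1 = 274 / 2.7 = 101.5 N/mm
STS2 = 190 / 2.7 = 70.4 N/mm
STS3 = 221 / 2.7 = 81.9 N/mm
Mean = (101.5 + 70.4 + 81.9) / 3 = 84.6 N/mm


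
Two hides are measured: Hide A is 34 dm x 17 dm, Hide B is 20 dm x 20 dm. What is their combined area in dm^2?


978 dm^2

Hide A area = 34 x 17 = 578 dm^2
Hide B area = 20 x 20 = 400 dm^2
Total = 578 + 400 = 978 dm^2


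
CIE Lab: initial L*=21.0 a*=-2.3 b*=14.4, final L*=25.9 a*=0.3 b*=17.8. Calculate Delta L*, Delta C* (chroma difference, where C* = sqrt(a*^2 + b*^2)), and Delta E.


Delta L* = 4.9
Delta C* = 3.22
Delta E = 6.51

Delta L* = 25.9 - 21.0 = 4.9
C1* = sqrt((-2.3)^2 + (14.4)^2) = 14.583
C2* = sqrt((0.3)^2 + (17.8)^2) = 17.803
Delta C* = 17.803 - 14.583 = 3.22
Delta E = sqrt((4.9)^2 + (2.6)^2 + (3.4)^2) = 6.51


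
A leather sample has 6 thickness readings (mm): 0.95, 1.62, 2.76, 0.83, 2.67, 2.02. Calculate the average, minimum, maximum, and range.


Average = 1.81 mm
Min = 0.83 mm
Max = 2.76 mm
Range = 1.93 mm


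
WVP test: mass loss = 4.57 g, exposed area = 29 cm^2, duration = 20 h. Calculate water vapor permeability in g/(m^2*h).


78.79 g/(m^2*h)

WVP = mass_loss / (area x time) x 10000
WVP = 4.57 / (29 x 20) x 10000
WVP = 4.57 / 580 x 10000 = 78.79 g/(m^2*h)


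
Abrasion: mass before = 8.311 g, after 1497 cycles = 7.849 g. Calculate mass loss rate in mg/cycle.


Mass loss = 8.311 - 7.849 = 0.462 g
Rate = 0.462 / 1497 x 1000 = 0.309 mg/cycle


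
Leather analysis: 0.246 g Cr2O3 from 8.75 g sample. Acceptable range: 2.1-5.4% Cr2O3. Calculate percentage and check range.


Cr2O3 = 2.81%
Within range: Yes


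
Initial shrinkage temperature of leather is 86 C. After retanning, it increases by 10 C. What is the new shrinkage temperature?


New Ts = 86 + 10 = 96 C


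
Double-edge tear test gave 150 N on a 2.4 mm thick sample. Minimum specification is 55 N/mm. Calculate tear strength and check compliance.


Tear strength = 62.5 N/mm
Compliant: Yes

Tear strength = 150 / 2.4 = 62.5 N/mm
Required minimum = 55 N/mm
Compliant: Yes


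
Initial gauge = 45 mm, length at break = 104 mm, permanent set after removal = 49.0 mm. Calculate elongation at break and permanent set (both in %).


Elongation at break = (104 - 45) / 45 x 100 = 131.1%
Permanent set = (49.0 - 45) / 45 x 100 = 8.9%


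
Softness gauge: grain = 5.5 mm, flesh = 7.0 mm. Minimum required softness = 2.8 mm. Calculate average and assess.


Average = (5.5 + 7.0) / 2 = 6.25 mm
Minimum = 2.8 mm
Meets requirement: Yes


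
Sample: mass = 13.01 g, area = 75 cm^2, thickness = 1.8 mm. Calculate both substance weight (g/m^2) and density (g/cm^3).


Substance weight = 1734.7 g/m^2
Density = 0.964 g/cm^3

SW = 13.01 / 75 x 10000 = 1734.7 g/m^2
Volume = 75 x 1.8 / 10 = 13.50 cm^3
Density = 13.01 / 13.50 = 0.964 g/cm^3


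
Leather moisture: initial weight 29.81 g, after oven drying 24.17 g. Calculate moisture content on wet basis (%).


Moisture = 29.81 - 24.17 = 5.64 g
MC = 5.64 / 29.81 x 100 = 18.9%


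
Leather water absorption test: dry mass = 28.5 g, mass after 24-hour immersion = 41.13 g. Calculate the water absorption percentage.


Water absorbed = 41.13 - 28.5 = 12.63 g
WA% = 12.63 / 28.5 x 100 = 44.3%


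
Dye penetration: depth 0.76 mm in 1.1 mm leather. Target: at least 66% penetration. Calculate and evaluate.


Penetration = 69.1%
Meets target: Yes


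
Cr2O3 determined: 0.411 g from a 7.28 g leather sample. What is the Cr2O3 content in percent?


5.65%


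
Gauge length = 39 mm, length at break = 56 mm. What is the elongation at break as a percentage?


Extension = 56 - 39 = 17 mm
Elongation = 17 / 39 x 100 = 43.6%


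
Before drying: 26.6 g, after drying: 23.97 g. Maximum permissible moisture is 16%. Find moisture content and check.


MC = (26.6 - 23.97) / 26.6 x 100 = 9.9%
Maximum: 16%
Acceptable: Yes


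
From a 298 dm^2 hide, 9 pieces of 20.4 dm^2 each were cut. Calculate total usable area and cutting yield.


Total usable = 9 x 20.4 = 183.6 dm^2
Yield = 183.6 / 298 x 100 = 61.6%


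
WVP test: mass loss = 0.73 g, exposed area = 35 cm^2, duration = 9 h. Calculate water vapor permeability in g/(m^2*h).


23.17 g/(m^2*h)


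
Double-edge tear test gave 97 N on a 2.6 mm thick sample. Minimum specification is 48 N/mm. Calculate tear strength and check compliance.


Tear strength = 97 / 2.6 = 37.3 N/mm
Required minimum = 48 N/mm
Compliant: No


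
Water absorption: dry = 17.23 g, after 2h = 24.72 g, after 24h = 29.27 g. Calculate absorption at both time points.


2h absorption = 43.5%
24h absorption = 69.9%


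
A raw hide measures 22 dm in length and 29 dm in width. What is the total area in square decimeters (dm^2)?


638 dm^2

Area = length x width
Area = 22 x 29 = 638 dm^2


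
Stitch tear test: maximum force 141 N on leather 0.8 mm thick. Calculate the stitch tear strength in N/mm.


Stitch tear strength = force / thickness
STS = 141 / 0.8 = 176.3 N/mm


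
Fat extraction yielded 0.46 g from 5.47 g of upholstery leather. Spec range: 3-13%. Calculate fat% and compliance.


Fat% = 0.46 / 5.47 x 100 = 8.4%
Spec range: 3-13%
Compliant: Yes


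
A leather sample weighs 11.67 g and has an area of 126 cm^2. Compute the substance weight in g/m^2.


926.2 g/m^2

Substance weight = mass / area x 10000
SW = 11.67 / 126 x 10000
SW = 926.2 g/m^2


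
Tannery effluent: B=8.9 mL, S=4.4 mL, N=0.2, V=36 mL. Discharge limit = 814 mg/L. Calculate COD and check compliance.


COD = (8.9 - 4.4) x 0.2 x 8000 / 36 = 200.0 mg/L
Limit: 814 mg/L
Compliant: Yes


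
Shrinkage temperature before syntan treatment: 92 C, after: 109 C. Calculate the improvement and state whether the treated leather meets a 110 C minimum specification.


Improvement = 17 C
Meets 110 C spec: No


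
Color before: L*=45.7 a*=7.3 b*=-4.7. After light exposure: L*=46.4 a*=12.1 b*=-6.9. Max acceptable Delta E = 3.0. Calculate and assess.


Delta E = 5.33
Passes: No


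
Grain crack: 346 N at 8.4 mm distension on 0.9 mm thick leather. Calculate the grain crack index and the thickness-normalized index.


Crack index = 346 / 8.4 = 41.2 N/mm
Normalized = 41.2 / 0.9 = 45.8 N/mm per mm


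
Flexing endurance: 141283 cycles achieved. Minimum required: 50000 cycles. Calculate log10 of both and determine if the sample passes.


Achieved: log10 = 5.15
Required: log10 = 4.70
Passes: Yes

log10(141283) = 5.15
log10(50000) = 4.70
Passes: Yes


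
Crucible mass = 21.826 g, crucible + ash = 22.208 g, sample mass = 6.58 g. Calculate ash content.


Ash mass = 22.208 - 21.826 = 0.382 g
Ash% = 0.382 / 6.58 x 100 = 5.81%


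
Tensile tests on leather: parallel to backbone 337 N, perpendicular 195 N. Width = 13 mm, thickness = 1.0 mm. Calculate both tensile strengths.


Parallel = 25.92 N/mm^2
Perpendicular = 15.00 N/mm^2


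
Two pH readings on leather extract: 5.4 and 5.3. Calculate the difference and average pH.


Difference = 0.1
Average pH = 5.35


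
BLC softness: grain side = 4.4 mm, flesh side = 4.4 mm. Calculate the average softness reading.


Average = (4.4 + 4.4) / 2
Average = 4.40 mm


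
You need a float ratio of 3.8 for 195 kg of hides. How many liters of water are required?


Water = hide weight x target ratio
Water = 195 x 3.8 = 741.0 L


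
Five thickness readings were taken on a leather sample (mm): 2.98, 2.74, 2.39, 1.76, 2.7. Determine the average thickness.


2.51 mm


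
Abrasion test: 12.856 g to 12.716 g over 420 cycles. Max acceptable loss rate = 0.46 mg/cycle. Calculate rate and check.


Rate = 0.333 mg/cycle
Passes: Yes

Loss = 12.856 - 12.716 = 0.140 g
Rate = 0.140 g / 420 cycles x 1000 = 0.333 mg/cycle
Max = 0.46 mg/cycle
Passes: Yes


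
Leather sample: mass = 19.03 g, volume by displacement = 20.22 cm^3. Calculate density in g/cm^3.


0.941 g/cm^3

Density = mass / volume
Density = 19.03 / 20.22 = 0.941 g/cm^3


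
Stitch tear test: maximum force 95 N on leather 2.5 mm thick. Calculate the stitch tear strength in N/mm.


Stitch tear strength = force / thickness
STS = 95 / 2.5 = 38.0 N/mm


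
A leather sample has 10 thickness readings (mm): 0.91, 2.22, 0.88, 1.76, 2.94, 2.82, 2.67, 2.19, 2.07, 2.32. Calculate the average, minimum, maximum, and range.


Average = 2.08 mm
Min = 0.88 mm
Max = 2.94 mm
Range = 2.06 mm

Sum = 20.78
Average = 20.78 / 10 = 2.08 mm
Minimum = 0.88 mm
Maximum = 2.94 mm
Range = 2.94 - 0.88 = 2.06 mm


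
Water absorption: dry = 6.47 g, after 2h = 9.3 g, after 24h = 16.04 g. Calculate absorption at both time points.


2h absorption = 43.7%
24h absorption = 147.9%


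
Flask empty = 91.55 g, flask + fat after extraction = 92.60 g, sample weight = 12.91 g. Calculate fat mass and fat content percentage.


Fat mass = 1.05 g
Fat content = 8.1%


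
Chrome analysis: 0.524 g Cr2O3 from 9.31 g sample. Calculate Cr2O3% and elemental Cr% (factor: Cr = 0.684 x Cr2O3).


Cr2O3% = 0.524 / 9.31 x 100 = 5.63%
Cr% = 5.63 x 0.684 = 3.85%


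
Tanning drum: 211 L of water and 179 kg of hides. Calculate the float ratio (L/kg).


1.2


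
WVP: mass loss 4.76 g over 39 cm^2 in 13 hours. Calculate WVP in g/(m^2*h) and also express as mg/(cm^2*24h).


WVP = 4.76 / (39 x 13) x 10000 = 93.89 g/(m^2*h)
Mass loss in mg = 4.76 x 1000 = 4760 mg
Per cm^2 per 24h in mg: 4760 x 24 / (39 x 13) = 114240 / 507 = 225.33 mg/(cm^2*24h)


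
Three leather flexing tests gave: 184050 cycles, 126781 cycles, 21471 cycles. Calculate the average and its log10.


Average = (184050 + 126781 + 21471) / 3 = 110767 cycles
log10(110767) = 5.04


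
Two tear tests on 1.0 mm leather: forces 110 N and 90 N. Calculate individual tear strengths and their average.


Tear 1 = 110.0 N/mm
Tear 2 = 90.0 N/mm
Average = 100.0 N/mm

Tear 1 = 110 / 1.0 = 110.0 N/mm
Tear 2 = 90 / 1.0 = 90.0 N/mm
Average = (110.0 + 90.0) / 2 = 100.0 N/mm


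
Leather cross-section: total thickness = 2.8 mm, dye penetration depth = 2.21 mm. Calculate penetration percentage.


78.9%


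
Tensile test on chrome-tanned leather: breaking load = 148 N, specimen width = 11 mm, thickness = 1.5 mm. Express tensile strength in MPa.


8.97 MPa

Cross-section = 11 x 1.5 = 16.5 mm^2
TS = 148 / 16.5 = 8.97 MPa
(1 N/mm^2 = 1 MPa)


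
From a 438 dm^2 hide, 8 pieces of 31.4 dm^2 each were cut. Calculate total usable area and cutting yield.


Usable area = 251.2 dm^2
Yield = 57.4%


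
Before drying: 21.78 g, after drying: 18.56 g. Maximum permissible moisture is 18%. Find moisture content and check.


MC = (21.78 - 18.56) / 21.78 x 100 = 14.8%
Maximum: 18%
Acceptable: Yes


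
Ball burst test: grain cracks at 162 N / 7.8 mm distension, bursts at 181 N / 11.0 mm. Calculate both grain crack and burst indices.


Crack index = 162 / 7.8 = 20.8 N/mm
Burst index = 181 / 11.0 = 16.5 N/mm


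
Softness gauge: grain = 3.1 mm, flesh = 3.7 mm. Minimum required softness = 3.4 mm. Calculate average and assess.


Average softness = 3.40 mm
Meets requirement: Yes


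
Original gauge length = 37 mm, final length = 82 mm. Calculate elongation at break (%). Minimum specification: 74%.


Extension = 82 - 37 = 45 mm
Elongation = 45 / 37 x 100 = 121.6%
Minimum required: 74%
Meets specification: Yes


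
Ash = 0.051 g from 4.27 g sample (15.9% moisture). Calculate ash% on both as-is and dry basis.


As-is ash = 1.19%
Dry-basis ash = 1.42%


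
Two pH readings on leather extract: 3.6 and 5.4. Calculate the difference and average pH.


Difference = |3.6 - 5.4| = 1.8
Average = (3.6 + 5.4) / 2 = 4.50


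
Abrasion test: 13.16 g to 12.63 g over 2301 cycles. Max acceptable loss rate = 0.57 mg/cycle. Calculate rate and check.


Rate = 0.230 mg/cycle
Passes: Yes

Loss = 13.16 - 12.63 = 0.530 g
Rate = 0.530 g / 2301 cycles x 1000 = 0.230 mg/cycle
Max = 0.57 mg/cycle
Passes: Yes


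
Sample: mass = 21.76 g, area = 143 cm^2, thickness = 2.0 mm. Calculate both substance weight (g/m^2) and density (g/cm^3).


SW = 21.76 / 143 x 10000 = 1521.7 g/m^2
Volume = 143 x 2.0 / 10 = 28.60 cm^3
Density = 21.76 / 28.60 = 0.761 g/cm^3


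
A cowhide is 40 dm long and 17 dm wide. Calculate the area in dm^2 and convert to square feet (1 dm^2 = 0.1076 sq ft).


680 dm^2
73.17 sq ft


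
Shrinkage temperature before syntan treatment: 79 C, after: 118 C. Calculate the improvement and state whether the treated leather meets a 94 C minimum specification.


Improvement = 118 - 79 = 39 C
Spec check: 118 C >= 94 C? Yes


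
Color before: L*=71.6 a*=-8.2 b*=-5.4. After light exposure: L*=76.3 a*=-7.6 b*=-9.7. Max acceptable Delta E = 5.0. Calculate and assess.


dL = 4.7, da = 0.6, db = -4.3
dE = sqrt((4.7)^2 + (0.6)^2 + (-4.3)^2) = 6.40
Max = 5.0
Passes: No


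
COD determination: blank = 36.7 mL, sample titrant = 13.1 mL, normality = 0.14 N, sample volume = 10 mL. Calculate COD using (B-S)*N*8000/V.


2643.2 mg/L

COD = (36.7 - 13.1) x 0.14 x 8000 / 10
COD = 23.6 x 0.14 x 8000 / 10
COD = 2643.2 mg/L


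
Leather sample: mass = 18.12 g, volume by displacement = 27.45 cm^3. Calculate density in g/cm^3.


0.660 g/cm^3

Density = mass / volume
Density = 18.12 / 27.45 = 0.660 g/cm^3


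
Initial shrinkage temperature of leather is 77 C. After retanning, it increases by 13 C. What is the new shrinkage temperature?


90 C


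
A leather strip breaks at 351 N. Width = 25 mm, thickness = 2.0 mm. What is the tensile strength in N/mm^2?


7.02 N/mm^2

Cross-sectional area = 25 x 2.0 = 50.0 mm^2
Tensile strength = 351 / 50.0 = 7.02 N/mm^2


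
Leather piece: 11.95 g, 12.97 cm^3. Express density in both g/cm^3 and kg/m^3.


0.921 g/cm^3
921 kg/m^3

Density = 11.95 / 12.97 = 0.921 g/cm^3
Convert: 0.921 x 1000 = 921 kg/m^3


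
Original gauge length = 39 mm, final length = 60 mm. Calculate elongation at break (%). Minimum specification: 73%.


Extension = 60 - 39 = 21 mm
Elongation = 21 / 39 x 100 = 53.8%
Minimum required: 73%
Meets specification: No


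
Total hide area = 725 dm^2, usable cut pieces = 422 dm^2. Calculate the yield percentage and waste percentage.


Yield = 58.2%
Waste = 41.8%


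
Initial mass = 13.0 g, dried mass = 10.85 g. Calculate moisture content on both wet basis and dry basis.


Wet basis = 16.5%
Dry basis = 19.8%


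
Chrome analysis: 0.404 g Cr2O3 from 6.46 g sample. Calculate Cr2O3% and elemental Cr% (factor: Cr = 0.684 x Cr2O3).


Cr2O3% = 0.404 / 6.46 x 100 = 6.25%
Cr% = 6.25 x 0.684 = 4.28%


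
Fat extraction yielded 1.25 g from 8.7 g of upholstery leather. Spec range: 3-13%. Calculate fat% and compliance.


Fat content = 14.4%
Compliant: No

Fat% = 1.25 / 8.7 x 100 = 14.4%
Spec range: 3-13%
Compliant: No


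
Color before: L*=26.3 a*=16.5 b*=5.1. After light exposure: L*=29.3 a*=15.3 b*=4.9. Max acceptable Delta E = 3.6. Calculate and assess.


Delta E = 3.24
Passes: Yes

dL = 3.0, da = -1.2, db = -0.2
dE = sqrt((3.0)^2 + (-1.2)^2 + (-0.2)^2) = 3.24
Max = 3.6
Passes: Yes


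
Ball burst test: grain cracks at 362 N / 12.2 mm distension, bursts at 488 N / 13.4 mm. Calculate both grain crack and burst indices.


Crack index = 29.7 N/mm
Burst index = 36.4 N/mm


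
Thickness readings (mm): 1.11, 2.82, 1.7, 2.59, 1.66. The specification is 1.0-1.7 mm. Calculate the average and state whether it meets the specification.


Sum = 9.88
Average = 9.88 / 5 = 1.98 mm
Specification range: 1.0 to 1.7 mm
Within spec: No


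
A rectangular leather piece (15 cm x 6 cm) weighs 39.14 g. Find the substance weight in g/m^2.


4348.9 g/m^2


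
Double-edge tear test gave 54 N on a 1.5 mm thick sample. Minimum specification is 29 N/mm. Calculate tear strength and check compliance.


Tear strength = 36.0 N/mm
Compliant: Yes

Tear strength = 54 / 1.5 = 36.0 N/mm
Required minimum = 29 N/mm
Compliant: Yes


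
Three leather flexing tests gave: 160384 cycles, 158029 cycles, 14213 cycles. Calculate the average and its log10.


Average = 110875 cycles
log10 = 5.04

Average = (160384 + 158029 + 14213) / 3 = 110875 cycles
log10(110875) = 5.04
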